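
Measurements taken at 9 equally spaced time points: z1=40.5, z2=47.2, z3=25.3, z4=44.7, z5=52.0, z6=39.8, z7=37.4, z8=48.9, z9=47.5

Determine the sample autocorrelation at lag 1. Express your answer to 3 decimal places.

-0.232

Mean z̄ = (40.5 + 47.2 + 25.3 + 44.7 + 52.0 + 39.8 + 37.4 + 48.9 + 47.5)/9 = 42.5889
Numerator Σ_{t=1}^{8}(z_t−z̄)(z_{t+1}−z̄) = -119.5123
Denominator Σ(z_t−z̄)² = 516.2089
r_1 = -119.5123 / 516.2089 = -0.232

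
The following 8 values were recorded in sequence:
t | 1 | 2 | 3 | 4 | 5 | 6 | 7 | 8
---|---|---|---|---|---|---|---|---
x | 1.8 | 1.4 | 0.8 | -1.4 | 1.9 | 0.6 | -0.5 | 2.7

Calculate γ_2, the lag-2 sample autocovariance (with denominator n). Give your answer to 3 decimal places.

Mean x̄ = (1.8 + 1.4 + 0.8 − 1.4 + 1.9 + 0.6 − 0.5 + 2.7)/8 = 0.9125
Σ_{t=1}^{6}(x_t−x̄)(x_{t+2}−x̄) = -2.5691
γ_2 = -2.5691 / 8 = -0.321

-0.321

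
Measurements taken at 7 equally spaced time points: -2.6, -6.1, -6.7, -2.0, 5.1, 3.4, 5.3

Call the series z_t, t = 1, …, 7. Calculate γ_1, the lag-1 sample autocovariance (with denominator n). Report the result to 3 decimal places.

13.112

Mean z̄ = (-2.6 − 6.1 − 6.7 − 2.0 + 5.1 + 3.4 + 5.3)/7 = -0.5143
Σ_{t=1}^{6}(z_t−z̄)(z_{t+1}−z̄) = 91.7855
γ_1 = 91.7855 / 7 = 13.112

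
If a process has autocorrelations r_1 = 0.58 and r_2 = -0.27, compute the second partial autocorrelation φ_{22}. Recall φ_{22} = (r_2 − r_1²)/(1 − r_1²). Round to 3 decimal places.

φ_{22} = (r_2 − r_1²) / (1 − r_1²)
r_1² = (0.58)² = 0.3364
Numerator = -0.27 − 0.3364 = -0.6064; denominator = 1 − 0.3364 = 0.6636
φ_{22} = -0.6064 / 0.6636 = -0.914

-0.914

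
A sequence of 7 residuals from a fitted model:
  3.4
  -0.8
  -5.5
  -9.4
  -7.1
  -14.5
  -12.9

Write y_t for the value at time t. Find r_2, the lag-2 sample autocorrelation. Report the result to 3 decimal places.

0.079

Mean ȳ = (3.4 − 0.8 − 5.5 − 9.4 − 7.1 − 14.5 − 12.9)/7 = -6.6857
Deviations from mean: 10.0857, 5.8857, 1.1857, -2.7143, -0.4143, -7.8143, -6.2143
Σ(y_t−ȳ)(y_{t+2}−ȳ) = (11.9588) + (-15.9755) + (-0.4912) + (21.2102) + (2.5745) = 19.2767
Denominator Σ(y_t−ȳ)² = 244.9886
r_2 = 19.2767 / 244.9886 = 0.079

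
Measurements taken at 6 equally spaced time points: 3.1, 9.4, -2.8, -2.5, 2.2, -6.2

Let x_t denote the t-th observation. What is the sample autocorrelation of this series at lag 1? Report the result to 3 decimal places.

Mean x̄ = (3.1 + 9.4 − 2.8 − 2.5 + 2.2 − 6.2)/6 = 0.5333
Numerator Σ_{t=1}^{5}(x_t−x̄)(x_{t+1}−x̄) = -12.9644
Denominator Σ(x_t−x̄)² = 153.6333
r_1 = -12.9644 / 153.6333 = -0.084

-0.084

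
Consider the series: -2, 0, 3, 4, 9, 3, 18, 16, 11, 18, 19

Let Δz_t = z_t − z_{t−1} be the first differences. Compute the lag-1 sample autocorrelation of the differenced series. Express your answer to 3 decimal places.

-0.586

First differences Δz: 2, 3, 1, 5, -6, 15, -2, -5, 7, 1
Mean of differences = 2.1000
Numerator Σ(Δz_t−Δz̄)(Δz_{t+1}−Δz̄) = -196.2100
Denominator Σ(Δz_t−Δz̄)² = 334.9000
r_1(Δz) = -196.2100 / 334.9000 = -0.586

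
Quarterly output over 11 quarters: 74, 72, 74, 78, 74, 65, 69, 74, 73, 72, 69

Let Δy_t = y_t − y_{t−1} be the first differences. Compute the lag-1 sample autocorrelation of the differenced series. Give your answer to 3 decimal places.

First differences Δy: -2, 2, 4, -4, -9, 4, 5, -1, -1, -3
Mean of differences = -0.5000
Numerator Σ(Δy_t−Δȳ)(Δy_{t+1}−Δȳ) = 6.7500
Denominator Σ(Δy_t−Δȳ)² = 170.5000
r_1(Δy) = 6.7500 / 170.5000 = 0.040

0.040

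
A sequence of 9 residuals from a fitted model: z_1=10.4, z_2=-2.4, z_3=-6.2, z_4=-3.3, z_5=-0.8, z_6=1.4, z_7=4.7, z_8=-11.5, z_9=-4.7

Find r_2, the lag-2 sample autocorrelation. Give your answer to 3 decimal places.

Mean z̄ = (10.4 − 2.4 − 6.2 − 3.3 − 0.8 + 1.4 + 4.7 − 11.5 − 4.7)/9 = -1.3778
Σ(z_t−z̄)(z_{t+2}−z̄) = (-56.7951) + (1.9649) + (-2.7862) + (-5.3395) + (3.5116) + (-28.1173) + (-20.1917) = -107.7532
Denominator Σ(z_t−z̄)² = 325.1956
r_2 = -107.7532 / 325.1956 = -0.331

-0.331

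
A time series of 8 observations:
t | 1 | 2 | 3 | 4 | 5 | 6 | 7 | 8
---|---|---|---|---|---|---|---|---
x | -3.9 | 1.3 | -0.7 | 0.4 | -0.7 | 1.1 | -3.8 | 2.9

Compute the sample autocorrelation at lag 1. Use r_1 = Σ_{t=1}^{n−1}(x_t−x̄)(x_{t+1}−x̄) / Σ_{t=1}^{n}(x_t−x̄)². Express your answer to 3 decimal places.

-0.583

Mean x̄ = (-3.9 + 1.3 − 0.7 + 0.4 − 0.7 + 1.1 − 3.8 + 2.9)/8 = -0.4250
Numerator Σ_{t=1}^{7}(x_t−x̄)(x_{t+1}−x̄) = -23.7106
Denominator Σ(x_t−x̄)² = 40.6550
r_1 = -23.7106 / 40.6550 = -0.583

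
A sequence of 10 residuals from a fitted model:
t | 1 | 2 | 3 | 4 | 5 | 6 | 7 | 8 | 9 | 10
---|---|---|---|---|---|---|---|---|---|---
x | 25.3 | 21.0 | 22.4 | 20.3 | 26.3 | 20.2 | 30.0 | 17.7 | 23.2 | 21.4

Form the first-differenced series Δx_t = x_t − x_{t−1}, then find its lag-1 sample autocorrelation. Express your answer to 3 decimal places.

-0.836

First differences Δx: -4.3, 1.4, -2.1, 6.0, -6.1, 9.8, -12.3, 5.5, -1.8
Mean of differences = -0.4333
Numerator Σ(Δx_t−Δx̄)(Δx_{t+1}−Δx̄) = -315.2644
Denominator Σ(Δx_t−Δx̄)² = 377.2000
r_1(Δx) = -315.2644 / 377.2000 = -0.836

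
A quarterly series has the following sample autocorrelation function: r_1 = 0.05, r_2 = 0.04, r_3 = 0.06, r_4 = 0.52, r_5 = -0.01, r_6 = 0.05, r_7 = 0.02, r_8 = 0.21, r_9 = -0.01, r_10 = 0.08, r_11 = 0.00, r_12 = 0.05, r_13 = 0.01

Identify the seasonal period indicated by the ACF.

The largest autocorrelation is r_4 = 0.52, with a weaker echo at lag 8 (0.21); the remaining lags stay at or below 0.08.
The dominant spike at lag 4 indicates a seasonal period of 4.

4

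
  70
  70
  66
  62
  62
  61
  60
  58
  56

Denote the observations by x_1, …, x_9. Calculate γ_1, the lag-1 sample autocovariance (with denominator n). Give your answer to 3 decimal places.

Mean x̄ = (70 + 70 + 66 + 62 + 62 + 61 + 60 + 58 + 56)/9 = 62.7778
Σ_{t=1}^{8}(x_t−x̄)(x_{t+1}−x̄) = 125.5062
γ_1 = 125.5062 / 9 = 13.945

13.945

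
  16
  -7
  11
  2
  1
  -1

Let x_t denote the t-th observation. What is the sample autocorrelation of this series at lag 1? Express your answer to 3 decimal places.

-0.584

Mean x̄ = (16 − 7 + 11 + 2 + 1 − 1)/6 = 3.6667
Σ(x_t−x̄)(x_{t+1}−x̄) = (-131.5556) + (-78.2222) + (-12.2222) + (4.4444) + (12.4444) = -205.1111
Denominator Σ(x_t−x̄)² = 351.3333
r_1 = -205.1111 / 351.3333 = -0.584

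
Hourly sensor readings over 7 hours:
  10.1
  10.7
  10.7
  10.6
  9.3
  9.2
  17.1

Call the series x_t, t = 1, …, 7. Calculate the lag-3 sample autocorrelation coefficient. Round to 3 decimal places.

Mean x̄ = (10.1 + 10.7 + 10.7 + 10.6 + 9.3 + 9.2 + 17.1)/7 = 11.1000
Numerator Σ_{t=1}^{4}(x_t−x̄)(x_{t+3}−x̄) = -1.0200
Denominator Σ(x_t−x̄)² = 44.4200
r_3 = -1.0200 / 44.4200 = -0.023

-0.023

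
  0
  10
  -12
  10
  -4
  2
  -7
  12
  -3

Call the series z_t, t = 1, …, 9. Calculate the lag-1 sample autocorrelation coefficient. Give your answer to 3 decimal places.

Mean z̄ = (0 + 10 − 12 + 10 − 4 + 2 − 7 + 12 − 3)/9 = 0.8889
Numerator Σ_{t=1}^{8}(z_t−z̄)(z_{t+1}−z̄) = -432.5679
Denominator Σ(z_t−z̄)² = 558.8889
r_1 = -432.5679 / 558.8889 = -0.774

-0.774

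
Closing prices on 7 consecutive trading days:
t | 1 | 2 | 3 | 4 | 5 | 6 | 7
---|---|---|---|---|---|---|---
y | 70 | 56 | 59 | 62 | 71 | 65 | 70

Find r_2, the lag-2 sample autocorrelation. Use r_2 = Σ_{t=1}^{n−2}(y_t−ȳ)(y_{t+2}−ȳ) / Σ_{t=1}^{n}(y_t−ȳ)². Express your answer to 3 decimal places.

Mean ȳ = (70 + 56 + 59 + 62 + 71 + 65 + 70)/7 = 64.7143
Deviations from mean: 5.2857, -8.7143, -5.7143, -2.7143, 6.2857, 0.2857, 5.2857
Σ(y_t−ȳ)(y_{t+2}−ȳ) = (-30.2041) + (23.6531) + (-35.9184) + (-0.7755) + (33.2245) = -10.0204
Denominator Σ(y_t−ȳ)² = 211.4286
r_2 = -10.0204 / 211.4286 = -0.047

-0.047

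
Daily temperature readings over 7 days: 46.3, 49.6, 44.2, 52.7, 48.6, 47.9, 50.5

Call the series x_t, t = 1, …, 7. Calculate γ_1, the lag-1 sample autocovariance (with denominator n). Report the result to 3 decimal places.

-3.725

Mean x̄ = (46.3 + 49.6 + 44.2 + 52.7 + 48.6 + 47.9 + 50.5)/7 = 48.5429
Σ_{t=1}^{6}(x_t−x̄)(x_{t+1}−x̄) = -26.0733
γ_1 = -26.0733 / 7 = -3.725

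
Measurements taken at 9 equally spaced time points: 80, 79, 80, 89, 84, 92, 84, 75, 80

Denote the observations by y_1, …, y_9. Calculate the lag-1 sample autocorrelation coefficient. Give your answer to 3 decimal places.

0.208

Mean ȳ = (80 + 79 + 80 + 89 + 84 + 92 + 84 + 75 + 80)/9 = 82.5556
Numerator Σ_{t=1}^{8}(y_t−ȳ)(y_{t+1}−ȳ) = 46.6914
Denominator Σ(y_t−ȳ)² = 224.2222
r_1 = 46.6914 / 224.2222 = 0.208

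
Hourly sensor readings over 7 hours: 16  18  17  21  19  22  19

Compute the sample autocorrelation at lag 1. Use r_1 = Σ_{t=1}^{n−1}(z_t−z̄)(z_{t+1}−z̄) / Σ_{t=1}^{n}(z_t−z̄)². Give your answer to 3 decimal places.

0.047

Mean z̄ = (16 + 18 + 17 + 21 + 19 + 22 + 19)/7 = 18.8571
Σ(z_t−z̄)(z_{t+1}−z̄) = (2.4490) + (1.5918) + (-3.9796) + (0.3061) + (0.4490) + (0.4490) = 1.2653
Denominator Σ(z_t−z̄)² = 26.8571
r_1 = 1.2653 / 26.8571 = 0.047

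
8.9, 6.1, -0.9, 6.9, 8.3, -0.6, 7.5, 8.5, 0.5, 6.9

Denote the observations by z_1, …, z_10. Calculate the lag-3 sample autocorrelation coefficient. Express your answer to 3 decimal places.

0.646

Mean z̄ = (8.9 + 6.1 − 0.9 + 6.9 + 8.3 − 0.6 + 7.5 + 8.5 + 0.5 + 6.9)/10 = 5.2100
Σ(z_t−z̄)(z_{t+3}−z̄) = (6.2361) + (2.7501) + (35.4991) + (3.8701) + (10.1661) + (27.3651) + (3.8701) = 89.7567
Denominator Σ(z_t−z̄)² = 139.0090
r_3 = 89.7567 / 139.0090 = 0.646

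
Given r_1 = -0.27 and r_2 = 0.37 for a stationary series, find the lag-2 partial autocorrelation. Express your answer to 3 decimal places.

0.320

φ_{22} = (r_2 − r_1²) / (1 − r_1²)
r_1² = (-0.27)² = 0.0729
Numerator = 0.37 − 0.0729 = 0.2971; denominator = 1 − 0.0729 = 0.9271
φ_{22} = 0.2971 / 0.9271 = 0.320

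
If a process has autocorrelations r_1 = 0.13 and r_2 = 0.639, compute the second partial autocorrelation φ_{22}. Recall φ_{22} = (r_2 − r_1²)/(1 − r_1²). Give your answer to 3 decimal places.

φ_{22} = (r_2 − r_1²) / (1 − r_1²)
r_1² = (0.13)² = 0.0169
Numerator = 0.639 − 0.0169 = 0.6221; denominator = 1 − 0.0169 = 0.9831
φ_{22} = 0.6221 / 0.9831 = 0.633

0.633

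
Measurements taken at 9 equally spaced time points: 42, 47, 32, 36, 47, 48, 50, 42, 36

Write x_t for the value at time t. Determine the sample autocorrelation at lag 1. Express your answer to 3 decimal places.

0.175

Mean x̄ = (42 + 47 + 32 + 36 + 47 + 48 + 50 + 42 + 36)/9 = 42.2222
Numerator Σ_{t=1}^{8}(x_t−x̄)(x_{t+1}−x̄) = 56.1728
Denominator Σ(x_t−x̄)² = 321.5556
r_1 = 56.1728 / 321.5556 = 0.175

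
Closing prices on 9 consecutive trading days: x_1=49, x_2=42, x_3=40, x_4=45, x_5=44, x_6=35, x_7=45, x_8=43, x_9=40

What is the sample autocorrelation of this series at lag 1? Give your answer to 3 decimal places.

-0.272

Mean x̄ = (49 + 42 + 40 + 45 + 44 + 35 + 45 + 43 + 40)/9 = 42.5556
Numerator Σ_{t=1}^{8}(x_t−x̄)(x_{t+1}−x̄) = -34.3086
Denominator Σ(x_t−x̄)² = 126.2222
r_1 = -34.3086 / 126.2222 = -0.272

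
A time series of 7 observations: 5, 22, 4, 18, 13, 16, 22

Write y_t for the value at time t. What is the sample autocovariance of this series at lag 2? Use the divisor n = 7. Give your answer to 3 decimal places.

19.120

Mean ȳ = (5 + 22 + 4 + 18 + 13 + 16 + 22)/7 = 14.2857
Deviations: -9.2857, 7.7143, -10.2857, 3.7143, -1.2857, 1.7143, 7.7143
Σ_{t=1}^{5}(y_t−ȳ)(y_{t+2}−ȳ) = 133.8367
γ_2 = 133.8367 / 7 = 19.120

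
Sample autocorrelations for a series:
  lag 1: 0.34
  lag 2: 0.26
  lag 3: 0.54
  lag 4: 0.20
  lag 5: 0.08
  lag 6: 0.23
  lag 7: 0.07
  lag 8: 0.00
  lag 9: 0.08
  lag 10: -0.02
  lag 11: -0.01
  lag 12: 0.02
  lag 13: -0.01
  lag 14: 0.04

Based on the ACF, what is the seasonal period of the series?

The largest autocorrelation is r_3 = 0.54; the remaining lags stay at or below 0.34. The elevated value at lag 1 (0.34), dropping to 0.26 at lag 2, reflects decaying short-term dependence rather than seasonality.
The dominant spike at lag 3 indicates a seasonal period of 3.

3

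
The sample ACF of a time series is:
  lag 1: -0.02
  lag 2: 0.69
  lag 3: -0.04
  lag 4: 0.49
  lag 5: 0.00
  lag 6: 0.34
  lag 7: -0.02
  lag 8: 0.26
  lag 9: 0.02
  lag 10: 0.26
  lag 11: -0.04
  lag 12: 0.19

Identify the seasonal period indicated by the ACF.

The largest autocorrelation is r_2 = 0.69, with weaker echoes at lags 4 (0.49), 6 (0.34), 8 (0.26), 10 (0.26) and 12 (0.19); the remaining lags stay at or below 0.02.
The dominant spike at lag 2 indicates a seasonal period of 2.

2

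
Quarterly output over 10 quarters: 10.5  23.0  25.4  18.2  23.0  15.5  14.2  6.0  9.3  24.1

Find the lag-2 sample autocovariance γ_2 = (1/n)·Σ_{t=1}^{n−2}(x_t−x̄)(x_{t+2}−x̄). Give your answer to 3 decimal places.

Mean x̄ = (10.5 + 23.0 + 25.4 + 18.2 + 23.0 + 15.5 + 14.2 + 6.0 + 9.3 + 24.1)/10 = 16.9200
Σ_{t=1}^{8}(x_t−x̄)(x_{t+2}−x̄) = -55.6288
γ_2 = -55.6288 / 10 = -5.563

-5.563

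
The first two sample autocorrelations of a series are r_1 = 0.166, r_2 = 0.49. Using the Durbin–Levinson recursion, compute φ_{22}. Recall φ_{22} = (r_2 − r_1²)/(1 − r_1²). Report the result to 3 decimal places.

0.476

φ_{22} = (r_2 − r_1²) / (1 − r_1²)
r_1² = (0.166)² = 0.027556
Numerator = 0.49 − 0.0276 = 0.4624; denominator = 1 − 0.0276 = 0.9724
φ_{22} = 0.4624 / 0.9724 = 0.476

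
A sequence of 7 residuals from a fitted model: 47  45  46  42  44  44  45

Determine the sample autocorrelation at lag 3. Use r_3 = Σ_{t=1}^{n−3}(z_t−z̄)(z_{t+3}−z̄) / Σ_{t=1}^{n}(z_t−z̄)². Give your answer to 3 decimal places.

Mean z̄ = (47 + 45 + 46 + 42 + 44 + 44 + 45)/7 = 44.7143
Deviations from mean: 2.2857, 0.2857, 1.2857, -2.7143, -0.7143, -0.7143, 0.2857
Numerator Σ_{t=1}^{4}(z_t−z̄)(z_{t+3}−z̄) = -8.1020
Denominator Σ(z_t−z̄)² = 15.4286
r_3 = -8.1020 / 15.4286 = -0.525

-0.525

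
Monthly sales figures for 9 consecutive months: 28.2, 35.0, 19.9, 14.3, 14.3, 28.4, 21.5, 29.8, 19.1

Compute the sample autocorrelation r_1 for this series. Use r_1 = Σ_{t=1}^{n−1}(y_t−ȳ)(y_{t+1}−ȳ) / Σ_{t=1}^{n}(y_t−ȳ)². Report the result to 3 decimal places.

Mean ȳ = (28.2 + 35.0 + 19.9 + 14.3 + 14.3 + 28.4 + 21.5 + 29.8 + 19.1)/9 = 23.3889
Numerator Σ_{t=1}^{8}(y_t−ȳ)(y_{t+1}−ȳ) = 35.0532
Denominator Σ(y_t−ȳ)² = 423.5289
r_1 = 35.0532 / 423.5289 = 0.083

0.083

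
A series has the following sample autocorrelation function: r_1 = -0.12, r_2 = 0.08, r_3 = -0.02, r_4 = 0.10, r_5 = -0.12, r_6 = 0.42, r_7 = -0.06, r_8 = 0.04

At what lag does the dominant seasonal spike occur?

6

The largest autocorrelation is r_6 = 0.42; the remaining lags stay at or below 0.10.
The dominant spike at lag 6 indicates a seasonal period of 6.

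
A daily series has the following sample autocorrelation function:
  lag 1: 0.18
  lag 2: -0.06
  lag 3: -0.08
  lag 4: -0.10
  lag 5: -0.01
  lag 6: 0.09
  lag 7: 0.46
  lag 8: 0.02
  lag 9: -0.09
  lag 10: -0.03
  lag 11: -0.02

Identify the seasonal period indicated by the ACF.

The largest autocorrelation is r_7 = 0.46; the remaining lags stay at or below 0.18.
The dominant spike at lag 7 indicates a seasonal period of 7.

7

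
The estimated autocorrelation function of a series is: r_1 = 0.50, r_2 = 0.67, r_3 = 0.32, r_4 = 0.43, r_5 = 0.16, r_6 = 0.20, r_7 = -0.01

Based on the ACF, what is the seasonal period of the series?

2

The largest autocorrelation is r_2 = 0.67; the remaining lags stay at or below 0.50.
The dominant spike at lag 2 indicates a seasonal period of 2.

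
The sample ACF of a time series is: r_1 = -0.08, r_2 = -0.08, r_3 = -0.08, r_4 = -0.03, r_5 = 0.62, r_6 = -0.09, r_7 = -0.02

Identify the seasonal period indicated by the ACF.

5

The largest autocorrelation is r_5 = 0.62; the remaining lags stay at or below -0.02.
The dominant spike at lag 5 indicates a seasonal period of 5.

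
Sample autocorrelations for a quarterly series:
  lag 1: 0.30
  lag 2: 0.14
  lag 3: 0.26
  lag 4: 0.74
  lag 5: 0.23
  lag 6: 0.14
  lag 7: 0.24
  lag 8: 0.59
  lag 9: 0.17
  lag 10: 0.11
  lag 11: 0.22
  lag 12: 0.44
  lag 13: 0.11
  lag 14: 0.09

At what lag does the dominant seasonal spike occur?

4

The largest autocorrelation is r_4 = 0.74, with weaker echoes at lags 8 (0.59) and 12 (0.44); the remaining lags stay at or below 0.30. The elevated value at lag 1 (0.30), dropping to 0.14 at lag 2, reflects decaying short-term dependence rather than seasonality.
The dominant spike at lag 4 indicates a seasonal period of 4.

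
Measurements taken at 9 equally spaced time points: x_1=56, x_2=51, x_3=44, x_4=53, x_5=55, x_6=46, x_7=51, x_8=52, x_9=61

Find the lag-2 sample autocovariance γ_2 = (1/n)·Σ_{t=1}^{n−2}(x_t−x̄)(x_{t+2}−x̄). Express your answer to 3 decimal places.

-8.200

Mean x̄ = (56 + 51 + 44 + 53 + 55 + 46 + 51 + 52 + 61)/9 = 52.1111
Σ_{t=1}^{7}(x_t−x̄)(x_{t+2}−x̄) = -73.8025
γ_2 = -73.8025 / 9 = -8.200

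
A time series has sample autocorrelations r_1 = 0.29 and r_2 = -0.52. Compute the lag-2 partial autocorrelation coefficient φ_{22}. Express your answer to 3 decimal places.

-0.660

φ_{22} = (r_2 − r_1²) / (1 − r_1²)
r_1² = (0.29)² = 0.0841
Numerator = -0.52 − 0.0841 = -0.6041; denominator = 1 − 0.0841 = 0.9159
φ_{22} = -0.6041 / 0.9159 = -0.660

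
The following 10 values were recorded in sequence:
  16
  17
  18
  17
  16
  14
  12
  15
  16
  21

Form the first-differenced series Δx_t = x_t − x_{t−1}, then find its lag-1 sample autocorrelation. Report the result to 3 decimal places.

First differences Δx: 1, 1, -1, -1, -2, -2, 3, 1, 5
Mean of differences = 0.5556
Numerator Σ(Δx_t−Δx̄)(Δx_{t+1}−Δx̄) = 9.2469
Denominator Σ(Δx_t−Δx̄)² = 44.2222
r_1(Δx) = 9.2469 / 44.2222 = 0.209

0.209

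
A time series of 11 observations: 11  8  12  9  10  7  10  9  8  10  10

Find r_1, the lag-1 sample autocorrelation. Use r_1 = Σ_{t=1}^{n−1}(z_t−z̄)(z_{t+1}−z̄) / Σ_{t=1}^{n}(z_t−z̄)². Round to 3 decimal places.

-0.488

Mean z̄ = (11 + 8 + 12 + 9 + 10 + 7 + 10 + 9 + 8 + 10 + 10)/11 = 9.4545
Numerator Σ_{t=1}^{10}(z_t−z̄)(z_{t+1}−z̄) = -10.1157
Denominator Σ(z_t−z̄)² = 20.7273
r_1 = -10.1157 / 20.7273 = -0.488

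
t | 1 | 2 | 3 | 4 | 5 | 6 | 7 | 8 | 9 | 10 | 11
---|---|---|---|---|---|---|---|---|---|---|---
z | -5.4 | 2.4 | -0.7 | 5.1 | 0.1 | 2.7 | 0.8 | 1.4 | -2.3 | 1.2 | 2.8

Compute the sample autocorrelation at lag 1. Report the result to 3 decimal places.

-0.315

Mean z̄ = (-5.4 + 2.4 − 0.7 + 5.1 + 0.1 + 2.7 + 0.8 + 1.4 − 2.3 + 1.2 + 2.8)/11 = 0.7364
Numerator Σ_{t=1}^{10}(z_t−z̄)(z_{t+1}−z̄) = -25.1913
Denominator Σ(z_t−z̄)² = 79.9255
r_1 = -25.1913 / 79.9255 = -0.315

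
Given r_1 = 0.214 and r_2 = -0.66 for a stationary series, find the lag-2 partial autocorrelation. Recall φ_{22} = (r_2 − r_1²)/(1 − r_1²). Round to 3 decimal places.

-0.740

φ_{22} = (r_2 − r_1²) / (1 − r_1²)
r_1² = (0.214)² = 0.045796
Numerator = -0.66 − 0.0458 = -0.7058; denominator = 1 − 0.0458 = 0.9542
φ_{22} = -0.7058 / 0.9542 = -0.740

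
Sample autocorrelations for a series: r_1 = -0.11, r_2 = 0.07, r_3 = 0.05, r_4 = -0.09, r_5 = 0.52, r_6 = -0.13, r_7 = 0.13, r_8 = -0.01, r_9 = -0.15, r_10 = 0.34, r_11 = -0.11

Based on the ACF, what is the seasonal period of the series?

The largest autocorrelation is r_5 = 0.52, with a weaker echo at lag 10 (0.34); the remaining lags stay at or below 0.13.
The dominant spike at lag 5 indicates a seasonal period of 5.

5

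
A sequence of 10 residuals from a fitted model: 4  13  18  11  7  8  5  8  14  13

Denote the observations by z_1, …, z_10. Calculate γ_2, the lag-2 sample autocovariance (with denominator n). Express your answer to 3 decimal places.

-7.772

Mean z̄ = (4 + 13 + 18 + 11 + 7 + 8 + 5 + 8 + 14 + 13)/10 = 10.1000
Σ_{t=1}^{8}(z_t−z̄)(z_{t+2}−z̄) = -77.7200
γ_2 = -77.7200 / 10 = -7.772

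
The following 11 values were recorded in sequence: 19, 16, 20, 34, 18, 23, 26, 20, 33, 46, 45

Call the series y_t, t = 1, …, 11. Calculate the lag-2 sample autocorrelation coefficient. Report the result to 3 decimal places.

Mean ȳ = (19 + 16 + 20 + 34 + 18 + 23 + 26 + 20 + 33 + 46 + 45)/11 = 27.2727
Numerator Σ_{t=1}^{9}(y_t−ȳ)(y_{t+2}−ȳ) = 23.9421
Denominator Σ(y_t−ȳ)² = 1150.1818
r_2 = 23.9421 / 1150.1818 = 0.021

0.021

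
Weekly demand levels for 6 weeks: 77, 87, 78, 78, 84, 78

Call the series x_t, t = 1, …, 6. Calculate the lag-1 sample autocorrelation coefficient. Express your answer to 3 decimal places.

Mean x̄ = (77 + 87 + 78 + 78 + 84 + 78)/6 = 80.3333
Σ(x_t−x̄)(x_{t+1}−x̄) = (-22.2222) + (-15.5556) + (5.4444) + (-8.5556) + (-8.5556) = -49.4444
Denominator Σ(x_t−x̄)² = 85.3333
r_1 = -49.4444 / 85.3333 = -0.579

-0.579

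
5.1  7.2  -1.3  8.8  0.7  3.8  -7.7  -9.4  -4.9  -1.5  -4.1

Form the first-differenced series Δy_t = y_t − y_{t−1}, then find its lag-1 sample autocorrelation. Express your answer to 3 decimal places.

First differences Δy: 2.1, -8.5, 10.1, -8.1, 3.1, -11.5, -1.7, 4.5, 3.4, -2.6
Mean of differences = -0.9200
Numerator Σ(Δy_t−Δȳ)(Δy_{t+1}−Δȳ) = -236.7604
Denominator Σ(Δy_t−Δȳ)² = 419.1360
r_1(Δy) = -236.7604 / 419.1360 = -0.565

-0.565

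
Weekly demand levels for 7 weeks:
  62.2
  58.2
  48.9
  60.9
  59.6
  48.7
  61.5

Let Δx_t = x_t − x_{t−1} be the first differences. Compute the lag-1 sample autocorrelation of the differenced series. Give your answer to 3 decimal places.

-0.408

First differences Δx: -4.0, -9.3, 12.0, -1.3, -10.9, 12.8
Mean of differences = -0.1167
Numerator Σ(Δx_t−Δx̄)(Δx_{t+1}−Δx̄) = -216.4719
Denominator Σ(Δx_t−Δx̄)² = 530.7483
r_1(Δx) = -216.4719 / 530.7483 = -0.408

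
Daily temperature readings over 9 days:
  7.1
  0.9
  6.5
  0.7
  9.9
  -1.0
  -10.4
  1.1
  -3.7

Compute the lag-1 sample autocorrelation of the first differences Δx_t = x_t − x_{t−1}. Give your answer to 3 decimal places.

First differences Δx: -6.2, 5.6, -5.8, 9.2, -10.9, -9.4, 11.5, -4.8
Mean of differences = -1.3500
Numerator Σ(Δx_t−Δx̄)(Δx_{t+1}−Δx̄) = -283.2325
Denominator Σ(Δx_t−Δx̄)² = 535.9600
r_1(Δx) = -283.2325 / 535.9600 = -0.528

-0.528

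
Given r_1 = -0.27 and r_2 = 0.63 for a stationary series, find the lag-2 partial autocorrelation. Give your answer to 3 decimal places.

0.601

φ_{22} = (r_2 − r_1²) / (1 − r_1²)
r_1² = (-0.27)² = 0.0729
Numerator = 0.63 − 0.0729 = 0.5571; denominator = 1 − 0.0729 = 0.9271
φ_{22} = 0.5571 / 0.9271 = 0.601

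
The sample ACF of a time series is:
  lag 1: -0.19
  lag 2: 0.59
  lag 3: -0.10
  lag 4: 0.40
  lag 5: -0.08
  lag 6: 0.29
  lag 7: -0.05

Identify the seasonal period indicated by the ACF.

2

The largest autocorrelation is r_2 = 0.59, with weaker echoes at lags 4 (0.40) and 6 (0.29); the remaining lags stay at or below -0.05.
The dominant spike at lag 2 indicates a seasonal period of 2.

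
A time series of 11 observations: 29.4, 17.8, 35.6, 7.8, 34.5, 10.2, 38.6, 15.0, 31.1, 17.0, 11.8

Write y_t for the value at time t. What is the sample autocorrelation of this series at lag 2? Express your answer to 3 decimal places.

0.675

Mean ȳ = (29.4 + 17.8 + 35.6 + 7.8 + 34.5 + 10.2 + 38.6 + 15.0 + 31.1 + 17.0 + 11.8)/11 = 22.6182
Numerator Σ_{t=1}^{9}(y_t−ȳ)(y_{t+2}−ȳ) = 868.7939
Denominator Σ(y_t−ȳ)² = 1286.6964
r_2 = 868.7939 / 1286.6964 = 0.675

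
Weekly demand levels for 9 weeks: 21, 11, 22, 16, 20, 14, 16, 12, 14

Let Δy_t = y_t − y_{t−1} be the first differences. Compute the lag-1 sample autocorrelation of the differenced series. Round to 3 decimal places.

-0.771

First differences Δy: -10, 11, -6, 4, -6, 2, -4, 2
Mean of differences = -0.8750
Numerator Σ(Δy_t−Δȳ)(Δy_{t+1}−Δȳ) = -251.8906
Denominator Σ(Δy_t−Δȳ)² = 326.8750
r_1(Δy) = -251.8906 / 326.8750 = -0.771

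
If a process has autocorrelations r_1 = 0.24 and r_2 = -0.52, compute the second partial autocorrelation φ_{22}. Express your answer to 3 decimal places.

-0.613

φ_{22} = (r_2 − r_1²) / (1 − r_1²)
r_1² = (0.24)² = 0.0576
Numerator = -0.52 − 0.0576 = -0.5776; denominator = 1 − 0.0576 = 0.9424
φ_{22} = -0.5776 / 0.9424 = -0.613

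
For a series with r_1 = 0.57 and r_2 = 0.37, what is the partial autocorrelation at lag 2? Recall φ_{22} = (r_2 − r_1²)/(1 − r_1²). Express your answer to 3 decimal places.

φ_{22} = (r_2 − r_1²) / (1 − r_1²)
r_1² = (0.57)² = 0.3249
Numerator = 0.37 − 0.3249 = 0.0451; denominator = 1 − 0.3249 = 0.6751
φ_{22} = 0.0451 / 0.6751 = 0.067

0.067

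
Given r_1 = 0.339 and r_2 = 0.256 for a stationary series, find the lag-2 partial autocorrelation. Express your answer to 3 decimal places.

0.159

φ_{22} = (r_2 − r_1²) / (1 − r_1²)
r_1² = (0.339)² = 0.114921
Numerator = 0.256 − 0.1149 = 0.1411; denominator = 1 − 0.1149 = 0.8851
φ_{22} = 0.1411 / 0.8851 = 0.159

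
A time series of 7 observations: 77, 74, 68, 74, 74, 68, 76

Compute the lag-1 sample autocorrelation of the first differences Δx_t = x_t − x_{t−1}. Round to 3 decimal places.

-0.371

First differences Δx: -3, -6, 6, 0, -6, 8
Mean of differences = -0.1667
Numerator Σ(Δx_t−Δx̄)(Δx_{t+1}−Δx̄) = -67.0278
Denominator Σ(Δx_t−Δx̄)² = 180.8333
r_1(Δx) = -67.0278 / 180.8333 = -0.371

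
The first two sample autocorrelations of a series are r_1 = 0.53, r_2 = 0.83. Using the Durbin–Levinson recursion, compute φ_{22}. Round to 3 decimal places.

φ_{22} = (r_2 − r_1²) / (1 − r_1²)
r_1² = (0.53)² = 0.2809
Numerator = 0.83 − 0.2809 = 0.5491; denominator = 1 − 0.2809 = 0.7191
φ_{22} = 0.5491 / 0.7191 = 0.764

0.764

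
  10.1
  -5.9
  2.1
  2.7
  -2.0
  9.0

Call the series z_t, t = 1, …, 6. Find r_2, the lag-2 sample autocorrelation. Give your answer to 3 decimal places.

Mean z̄ = (10.1 − 5.9 + 2.1 + 2.7 − 2.0 + 9.0)/6 = 2.6667
Deviations from mean: 7.4333, -8.5667, -0.5667, 0.0333, -4.6667, 6.3333
Σ(z_t−z̄)(z_{t+2}−z̄) = (-4.2122) + (-0.2856) + (2.6444) + (0.2111) = -1.6422
Denominator Σ(z_t−z̄)² = 190.8533
r_2 = -1.6422 / 190.8533 = -0.009

-0.009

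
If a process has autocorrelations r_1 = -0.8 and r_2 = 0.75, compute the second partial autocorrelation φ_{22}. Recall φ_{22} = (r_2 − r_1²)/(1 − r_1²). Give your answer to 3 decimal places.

φ_{22} = (r_2 − r_1²) / (1 − r_1²)
r_1² = (-0.8)² = 0.64
Numerator = 0.75 − 0.6400 = 0.1100; denominator = 1 − 0.6400 = 0.3600
φ_{22} = 0.1100 / 0.3600 = 0.306

0.306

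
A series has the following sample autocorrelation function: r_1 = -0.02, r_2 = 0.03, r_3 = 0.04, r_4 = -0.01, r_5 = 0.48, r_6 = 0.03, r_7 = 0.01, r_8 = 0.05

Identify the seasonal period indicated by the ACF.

5

The largest autocorrelation is r_5 = 0.48; the remaining lags stay at or below 0.05.
The dominant spike at lag 5 indicates a seasonal period of 5.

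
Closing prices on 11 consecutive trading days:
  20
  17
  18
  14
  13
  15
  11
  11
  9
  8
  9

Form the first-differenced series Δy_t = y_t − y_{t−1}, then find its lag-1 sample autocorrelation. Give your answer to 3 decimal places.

-0.565

First differences Δy: -3, 1, -4, -1, 2, -4, 0, -2, -1, 1
Mean of differences = -1.1000
Numerator Σ(Δy_t−Δȳ)(Δy_{t+1}−Δȳ) = -23.1100
Denominator Σ(Δy_t−Δȳ)² = 40.9000
r_1(Δy) = -23.1100 / 40.9000 = -0.565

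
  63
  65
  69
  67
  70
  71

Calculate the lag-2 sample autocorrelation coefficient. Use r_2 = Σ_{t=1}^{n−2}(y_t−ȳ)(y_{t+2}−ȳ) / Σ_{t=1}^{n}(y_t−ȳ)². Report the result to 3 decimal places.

-0.074

Mean ȳ = (63 + 65 + 69 + 67 + 70 + 71)/6 = 67.5000
Deviations from mean: -4.5000, -2.5000, 1.5000, -0.5000, 2.5000, 3.5000
Σ(y_t−ȳ)(y_{t+2}−ȳ) = (-6.7500) + (1.2500) + (3.7500) + (-1.7500) = -3.5000
Denominator Σ(y_t−ȳ)² = 47.5000
r_2 = -3.5000 / 47.5000 = -0.074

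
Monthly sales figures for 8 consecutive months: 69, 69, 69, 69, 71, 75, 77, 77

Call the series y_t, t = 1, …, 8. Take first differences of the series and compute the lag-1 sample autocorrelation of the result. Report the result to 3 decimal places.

First differences Δy: 0, 0, 0, 2, 4, 2, 0
Mean of differences = 1.1429
Numerator Σ(Δy_t−Δȳ)(Δy_{t+1}−Δȳ) = 5.5510
Denominator Σ(Δy_t−Δȳ)² = 14.8571
r_1(Δy) = 5.5510 / 14.8571 = 0.374

0.374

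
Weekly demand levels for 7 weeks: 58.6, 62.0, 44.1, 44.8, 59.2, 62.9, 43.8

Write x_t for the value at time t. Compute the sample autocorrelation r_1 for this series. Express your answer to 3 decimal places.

Mean x̄ = (58.6 + 62.0 + 44.1 + 44.8 + 59.2 + 62.9 + 43.8)/7 = 53.6286
Deviations from mean: 4.9714, 8.3714, -9.5286, -8.8286, 5.5714, 9.2714, -9.8286
Numerator Σ_{t=1}^{6}(x_t−x̄)(x_{t+1}−x̄) = -42.6837
Denominator Σ(x_t−x̄)² = 477.1343
r_1 = -42.6837 / 477.1343 = -0.089

-0.089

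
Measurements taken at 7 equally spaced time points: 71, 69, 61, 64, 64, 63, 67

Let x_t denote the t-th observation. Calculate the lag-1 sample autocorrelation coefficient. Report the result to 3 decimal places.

Mean x̄ = (71 + 69 + 61 + 64 + 64 + 63 + 67)/7 = 65.5714
Deviations from mean: 5.4286, 3.4286, -4.5714, -1.5714, -1.5714, -2.5714, 1.4286
Numerator Σ_{t=1}^{6}(x_t−x̄)(x_{t+1}−x̄) = 12.9592
Denominator Σ(x_t−x̄)² = 75.7143
r_1 = 12.9592 / 75.7143 = 0.171

0.171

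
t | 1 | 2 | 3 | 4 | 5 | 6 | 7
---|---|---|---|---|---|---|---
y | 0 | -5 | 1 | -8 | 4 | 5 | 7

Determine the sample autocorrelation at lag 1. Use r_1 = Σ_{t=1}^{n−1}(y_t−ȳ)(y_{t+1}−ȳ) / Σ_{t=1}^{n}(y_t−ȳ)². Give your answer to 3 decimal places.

0.064

Mean ȳ = (0 − 5 + 1 − 8 + 4 + 5 + 7)/7 = 0.5714
Σ(y_t−ȳ)(y_{t+1}−ȳ) = (3.1837) + (-2.3878) + (-3.6735) + (-29.3878) + (15.1837) + (28.4694) = 11.3878
Denominator Σ(y_t−ȳ)² = 177.7143
r_1 = 11.3878 / 177.7143 = 0.064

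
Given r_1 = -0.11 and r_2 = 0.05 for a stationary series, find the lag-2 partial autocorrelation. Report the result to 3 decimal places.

0.038

φ_{22} = (r_2 − r_1²) / (1 − r_1²)
r_1² = (-0.11)² = 0.0121
Numerator = 0.05 − 0.0121 = 0.0379; denominator = 1 − 0.0121 = 0.9879
φ_{22} = 0.0379 / 0.9879 = 0.038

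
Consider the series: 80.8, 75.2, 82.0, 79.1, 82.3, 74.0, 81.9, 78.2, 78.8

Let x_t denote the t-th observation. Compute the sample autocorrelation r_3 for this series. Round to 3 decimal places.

-0.399

Mean x̄ = (80.8 + 75.2 + 82.0 + 79.1 + 82.3 + 74.0 + 81.9 + 78.2 + 78.8)/9 = 79.1444
Numerator Σ_{t=1}^{6}(x_t−x̄)(x_{t+3}−x̄) = -28.5415
Denominator Σ(x_t−x̄)² = 71.4822
r_3 = -28.5415 / 71.4822 = -0.399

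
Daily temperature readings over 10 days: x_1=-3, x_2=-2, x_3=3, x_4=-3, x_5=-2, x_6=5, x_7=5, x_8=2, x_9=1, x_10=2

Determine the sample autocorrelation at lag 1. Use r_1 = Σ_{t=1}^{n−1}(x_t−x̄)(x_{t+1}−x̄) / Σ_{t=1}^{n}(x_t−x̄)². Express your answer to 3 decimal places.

Mean x̄ = (-3 − 2 + 3 − 3 − 2 + 5 + 5 + 2 + 1 + 2)/10 = 0.8000
Numerator Σ_{t=1}^{9}(x_t−x̄)(x_{t+1}−x̄) = 18.1600
Denominator Σ(x_t−x̄)² = 87.6000
r_1 = 18.1600 / 87.6000 = 0.207

0.207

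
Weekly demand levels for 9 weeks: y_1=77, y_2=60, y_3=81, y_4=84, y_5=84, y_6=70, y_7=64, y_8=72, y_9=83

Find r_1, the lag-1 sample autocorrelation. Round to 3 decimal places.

0.053

Mean ȳ = (77 + 60 + 81 + 84 + 84 + 70 + 64 + 72 + 83)/9 = 75.0000
Numerator Σ_{t=1}^{8}(y_t−ȳ)(y_{t+1}−ȳ) = 34.0000
Denominator Σ(y_t−ȳ)² = 646.0000
r_1 = 34.0000 / 646.0000 = 0.053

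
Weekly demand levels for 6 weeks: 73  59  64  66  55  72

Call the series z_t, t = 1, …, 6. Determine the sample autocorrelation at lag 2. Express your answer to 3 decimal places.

0.012

Mean z̄ = (73 + 59 + 64 + 66 + 55 + 72)/6 = 64.8333
Deviations from mean: 8.1667, -5.8333, -0.8333, 1.1667, -9.8333, 7.1667
Σ(z_t−z̄)(z_{t+2}−z̄) = (-6.8056) + (-6.8056) + (8.1944) + (8.3611) = 2.9444
Denominator Σ(z_t−z̄)² = 250.8333
r_2 = 2.9444 / 250.8333 = 0.012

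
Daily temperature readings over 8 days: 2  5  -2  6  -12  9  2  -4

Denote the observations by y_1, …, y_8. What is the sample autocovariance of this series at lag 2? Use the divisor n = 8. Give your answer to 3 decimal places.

5.266

Mean ȳ = (2 + 5 − 2 + 6 − 12 + 9 + 2 − 4)/8 = 0.7500
Σ_{t=1}^{6}(y_t−ȳ)(y_{t+2}−ȳ) = 42.1250
γ_2 = 42.1250 / 8 = 5.266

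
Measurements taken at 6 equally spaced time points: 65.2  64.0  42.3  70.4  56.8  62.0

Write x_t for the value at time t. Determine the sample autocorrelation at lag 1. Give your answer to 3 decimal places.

-0.570

Mean x̄ = (65.2 + 64.0 + 42.3 + 70.4 + 56.8 + 62.0)/6 = 60.1167
Deviations from mean: 5.0833, 3.8833, -17.8167, 10.2833, -3.3167, 1.8833
Σ(x_t−x̄)(x_{t+1}−x̄) = (19.7403) + (-69.1881) + (-183.2147) + (-34.1064) + (-6.2464) = -273.0153
Denominator Σ(x_t−x̄)² = 478.6483
r_1 = -273.0153 / 478.6483 = -0.570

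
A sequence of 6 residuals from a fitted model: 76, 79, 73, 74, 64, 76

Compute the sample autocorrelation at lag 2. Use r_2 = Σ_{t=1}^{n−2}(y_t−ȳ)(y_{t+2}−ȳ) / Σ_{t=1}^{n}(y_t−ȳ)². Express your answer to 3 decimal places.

0.056

Mean ȳ = (76 + 79 + 73 + 74 + 64 + 76)/6 = 73.6667
Deviations from mean: 2.3333, 5.3333, -0.6667, 0.3333, -9.6667, 2.3333
Numerator Σ_{t=1}^{4}(y_t−ȳ)(y_{t+2}−ȳ) = 7.4444
Denominator Σ(y_t−ȳ)² = 133.3333
r_2 = 7.4444 / 133.3333 = 0.056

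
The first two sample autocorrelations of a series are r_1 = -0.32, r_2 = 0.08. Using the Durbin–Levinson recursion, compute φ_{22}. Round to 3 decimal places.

φ_{22} = (r_2 − r_1²) / (1 − r_1²)
r_1² = (-0.32)² = 0.1024
Numerator = 0.08 − 0.1024 = -0.0224; denominator = 1 − 0.1024 = 0.8976
φ_{22} = -0.0224 / 0.8976 = -0.025

-0.025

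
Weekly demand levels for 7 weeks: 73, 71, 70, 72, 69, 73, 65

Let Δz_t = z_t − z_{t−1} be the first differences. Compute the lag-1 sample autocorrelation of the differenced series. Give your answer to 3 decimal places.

First differences Δz: -2, -1, 2, -3, 4, -8
Mean of differences = -1.3333
Numerator Σ(Δz_t−Δz̄)(Δz_{t+1}−Δz̄) = -49.1111
Denominator Σ(Δz_t−Δz̄)² = 87.3333
r_1(Δz) = -49.1111 / 87.3333 = -0.562

-0.562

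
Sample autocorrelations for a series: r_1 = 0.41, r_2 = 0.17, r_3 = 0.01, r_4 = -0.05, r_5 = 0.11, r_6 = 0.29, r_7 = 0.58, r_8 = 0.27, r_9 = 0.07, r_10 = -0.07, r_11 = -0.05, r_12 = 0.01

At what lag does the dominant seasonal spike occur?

The largest autocorrelation is r_7 = 0.58; the remaining lags stay at or below 0.41. The elevated value at lag 1 (0.41), dropping to 0.17 at lag 2, reflects decaying short-term dependence rather than seasonality.
The dominant spike at lag 7 indicates a seasonal period of 7.

7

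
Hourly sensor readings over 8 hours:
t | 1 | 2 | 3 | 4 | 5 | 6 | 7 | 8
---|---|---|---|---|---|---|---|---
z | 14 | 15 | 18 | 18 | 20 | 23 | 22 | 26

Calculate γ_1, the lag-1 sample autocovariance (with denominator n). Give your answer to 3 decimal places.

7.469

Mean z̄ = (14 + 15 + 18 + 18 + 20 + 23 + 22 + 26)/8 = 19.5000
Deviations: -5.5000, -4.5000, -1.5000, -1.5000, 0.5000, 3.5000, 2.5000, 6.5000
Σ_{t=1}^{7}(z_t−z̄)(z_{t+1}−z̄) = 59.7500
γ_1 = 59.7500 / 8 = 7.469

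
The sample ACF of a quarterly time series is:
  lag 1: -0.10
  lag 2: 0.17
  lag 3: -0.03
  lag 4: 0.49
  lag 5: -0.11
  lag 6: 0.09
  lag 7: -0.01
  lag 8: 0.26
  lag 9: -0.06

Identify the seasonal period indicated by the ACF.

4

The largest autocorrelation is r_4 = 0.49, with a weaker echo at lag 8 (0.26); the remaining lags stay at or below 0.17.
The dominant spike at lag 4 indicates a seasonal period of 4.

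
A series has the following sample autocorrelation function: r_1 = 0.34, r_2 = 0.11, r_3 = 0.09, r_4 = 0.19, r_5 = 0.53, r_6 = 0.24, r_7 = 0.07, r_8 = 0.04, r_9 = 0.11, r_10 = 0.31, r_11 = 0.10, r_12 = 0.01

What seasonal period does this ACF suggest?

5

The largest autocorrelation is r_5 = 0.53; the remaining lags stay at or below 0.34. The elevated value at lag 1 (0.34), dropping to 0.11 at lag 2, reflects decaying short-term dependence rather than seasonality.
The dominant spike at lag 5 indicates a seasonal period of 5.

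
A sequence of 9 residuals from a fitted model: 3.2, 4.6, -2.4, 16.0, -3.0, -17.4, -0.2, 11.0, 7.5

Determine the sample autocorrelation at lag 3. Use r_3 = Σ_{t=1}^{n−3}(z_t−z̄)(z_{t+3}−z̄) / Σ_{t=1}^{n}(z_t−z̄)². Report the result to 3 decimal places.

Mean z̄ = (3.2 + 4.6 − 2.4 + 16.0 − 3.0 − 17.4 − 0.2 + 11.0 + 7.5)/9 = 2.1444
Numerator Σ_{t=1}^{6}(z_t−z̄)(z_{t+3}−z̄) = -91.9004
Denominator Σ(z_t−z̄)² = 740.8222
r_3 = -91.9004 / 740.8222 = -0.124

-0.124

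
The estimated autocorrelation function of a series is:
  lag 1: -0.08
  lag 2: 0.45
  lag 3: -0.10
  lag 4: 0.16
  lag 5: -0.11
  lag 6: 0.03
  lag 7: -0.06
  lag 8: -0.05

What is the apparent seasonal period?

2

The largest autocorrelation is r_2 = 0.45, with a weaker echo at lag 4 (0.16); the remaining lags stay at or below 0.03.
The dominant spike at lag 2 indicates a seasonal period of 2.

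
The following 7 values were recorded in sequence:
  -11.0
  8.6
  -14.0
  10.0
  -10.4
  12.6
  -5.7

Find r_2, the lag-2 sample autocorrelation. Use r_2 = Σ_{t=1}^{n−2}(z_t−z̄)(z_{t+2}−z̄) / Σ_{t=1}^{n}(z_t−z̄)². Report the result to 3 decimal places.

0.704

Mean z̄ = (-11.0 + 8.6 − 14.0 + 10.0 − 10.4 + 12.6 − 5.7)/7 = -1.4143
Deviations from mean: -9.5857, 10.0143, -12.5857, 11.4143, -8.9857, 14.0143, -4.2857
Σ(z_t−z̄)(z_{t+2}−z̄) = (120.6431) + (114.3059) + (113.0916) + (159.9631) + (38.5102) = 546.5139
Denominator Σ(z_t−z̄)² = 776.3686
r_2 = 546.5139 / 776.3686 = 0.704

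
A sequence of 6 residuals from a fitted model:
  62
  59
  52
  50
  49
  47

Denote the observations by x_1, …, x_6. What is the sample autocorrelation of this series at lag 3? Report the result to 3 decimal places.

Mean x̄ = (62 + 59 + 52 + 50 + 49 + 47)/6 = 53.1667
Deviations from mean: 8.8333, 5.8333, -1.1667, -3.1667, -4.1667, -6.1667
Σ(x_t−x̄)(x_{t+3}−x̄) = (-27.9722) + (-24.3056) + (7.1944) = -45.0833
Denominator Σ(x_t−x̄)² = 178.8333
r_3 = -45.0833 / 178.8333 = -0.252

-0.252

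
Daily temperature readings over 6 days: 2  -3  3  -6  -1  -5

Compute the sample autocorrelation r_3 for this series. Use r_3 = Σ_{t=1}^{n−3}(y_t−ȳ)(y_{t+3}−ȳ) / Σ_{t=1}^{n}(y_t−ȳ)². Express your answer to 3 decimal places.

-0.480

Mean ȳ = (2 − 3 + 3 − 6 − 1 − 5)/6 = -1.6667
Deviations from mean: 3.6667, -1.3333, 4.6667, -4.3333, 0.6667, -3.3333
Numerator Σ_{t=1}^{3}(y_t−ȳ)(y_{t+3}−ȳ) = -32.3333
Denominator Σ(y_t−ȳ)² = 67.3333
r_3 = -32.3333 / 67.3333 = -0.480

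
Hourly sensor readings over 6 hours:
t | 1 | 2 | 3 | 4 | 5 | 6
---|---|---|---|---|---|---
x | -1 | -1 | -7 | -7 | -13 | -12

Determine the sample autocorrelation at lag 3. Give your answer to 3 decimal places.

-0.272

Mean x̄ = (-1 − 1 − 7 − 7 − 13 − 12)/6 = -6.8333
Σ(x_t−x̄)(x_{t+3}−x̄) = (-0.9722) + (-35.9722) + (0.8611) = -36.0833
Denominator Σ(x_t−x̄)² = 132.8333
r_3 = -36.0833 / 132.8333 = -0.272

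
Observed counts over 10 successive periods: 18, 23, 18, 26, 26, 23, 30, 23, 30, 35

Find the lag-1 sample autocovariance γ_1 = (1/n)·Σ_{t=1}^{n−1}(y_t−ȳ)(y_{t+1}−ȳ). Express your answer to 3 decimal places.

Mean ȳ = (18 + 23 + 18 + 26 + 26 + 23 + 30 + 23 + 30 + 35)/10 = 25.2000
Σ_{t=1}^{9}(y_t−ȳ)(y_{t+1}−ȳ) = 40.1600
γ_1 = 40.1600 / 10 = 4.016

4.016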